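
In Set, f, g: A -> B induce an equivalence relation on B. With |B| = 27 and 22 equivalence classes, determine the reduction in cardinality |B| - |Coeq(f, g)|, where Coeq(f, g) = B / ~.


The coequalizer Coeq(f, g) = B / ~ has one element per equivalence class.
|B| = 27, |Coeq(f, g)| = 22.
|B| - |Coeq(f, g)| = 27 - 22 = 5.

5


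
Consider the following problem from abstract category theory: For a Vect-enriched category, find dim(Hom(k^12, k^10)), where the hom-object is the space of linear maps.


In Vect-enriched categories, Hom(k^n, k^m) is the space of m x n matrices.
dim(Hom(k^12, k^10)) = 10 * 12 = 120

120


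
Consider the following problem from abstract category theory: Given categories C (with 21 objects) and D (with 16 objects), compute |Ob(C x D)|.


The product category C x D has objects that are pairs (c, d).
Number of pairs = |Ob(C)| * |Ob(D)| = 21 * 16 = 336

336


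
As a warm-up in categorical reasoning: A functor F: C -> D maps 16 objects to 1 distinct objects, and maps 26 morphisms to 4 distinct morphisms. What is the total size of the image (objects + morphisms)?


The image of F consists of distinct objects and distinct morphisms.
|Im(F)| on objects = 1
|Im(F)| on morphisms = 4
Total image cardinality = 1 + 4 = 5

5


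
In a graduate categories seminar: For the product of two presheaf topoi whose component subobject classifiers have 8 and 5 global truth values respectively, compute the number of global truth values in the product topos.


In a product of presheaf topoi E_1 x E_2, the subobject classifier
is Omega = Omega_1 x Omega_2 (componentwise), so
|Omega(top)| = |Omega_1(top_1)| * |Omega_2(top_2)|.
= 8 * 5 = 40.

40


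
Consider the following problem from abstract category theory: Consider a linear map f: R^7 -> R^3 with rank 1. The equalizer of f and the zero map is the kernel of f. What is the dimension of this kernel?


The equalizer of f and the zero map is ker(f).
By the rank-nullity theorem: dim(ker(f)) = dim(domain) - rank(f).
dim(ker(f)) = 7 - 1 = 6

6


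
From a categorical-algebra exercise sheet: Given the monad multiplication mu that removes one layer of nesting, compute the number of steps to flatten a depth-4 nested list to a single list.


Each application of mu: T^2 -> T removes one layer of nesting.
Starting at depth 4 (i.e., T^4(X)), we need to reach T(X).
Number of mu applications = 4 - 1 = 3

3


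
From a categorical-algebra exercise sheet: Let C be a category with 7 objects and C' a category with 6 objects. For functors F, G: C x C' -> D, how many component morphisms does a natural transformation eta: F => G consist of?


A natural transformation eta: F => G assigns one component morphism per
object of the domain category.
The domain is the product category C x C', so
|Ob(C x C')| = |Ob(C)| * |Ob(C')| = 7 * 6 = 42.
Therefore eta has 42 component morphisms.

42


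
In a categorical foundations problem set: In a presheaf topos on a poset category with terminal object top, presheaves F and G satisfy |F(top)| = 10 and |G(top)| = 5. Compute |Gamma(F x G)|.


Global sections of a presheaf on a poset with terminal top satisfy
Gamma(H) ~ H(top). Presheaves admit pointwise products, so
(F x G)(top) = F(top) x G(top) (Cartesian product).
|Gamma(F x G)| = |F(top)| * |G(top)| = 10 * 5 = 50.

50


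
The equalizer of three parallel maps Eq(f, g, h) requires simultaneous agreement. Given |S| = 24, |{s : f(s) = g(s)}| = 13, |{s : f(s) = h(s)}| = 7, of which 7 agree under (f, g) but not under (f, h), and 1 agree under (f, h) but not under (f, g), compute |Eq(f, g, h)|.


Eq(f, g, h) is the triple-agreement set: points in S where all three
maps take the same value. Using inclusion-exclusion on the pairwise data:
Pair (f, g) agrees on 13 points; pair (f, h) on 7 points.
Points agreeing under (f, g) but not (f, h) = 7; under (f, h) but not (f, g) = 1.
Triple-agreement = agreement-in-(f, g) minus points that agree under (f, g) but not (f, h):
|Eq(f, g, h)| = 13 - 7 = 6
(cross-check via (f, h): 7 - 1 = 6.)

6


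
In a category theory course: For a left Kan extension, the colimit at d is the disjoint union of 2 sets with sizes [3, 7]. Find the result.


Pointwise, the left Kan extension (Lan_F H)(d) is the colimit, indexed
by the comma category (F downarrow d), of H composed with the
projection (F downarrow d) -> C. Here that colimit is given
as a coproduct (disjoint union) of sets, so its cardinality is the
sum of the sizes of the summands.
Coproduct of sets with sizes: 3 + 7
= 10

10


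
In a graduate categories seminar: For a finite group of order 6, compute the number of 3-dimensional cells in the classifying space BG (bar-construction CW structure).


In the bar-construction CW model of BG, the n-cells are indexed by
n-tuples [g_1|...|g_n] of non-identity elements of G (degenerate
simplices with some g_i = e do not contribute cells), so there are
(|G| - 1)^n n-cells.
For dim = 3 with |G| = 6:
cells = (6 - 1)^3 = 5^3 = 125

125


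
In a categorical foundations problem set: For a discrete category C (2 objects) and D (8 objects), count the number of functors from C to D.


A functor from a discrete category C to D is determined by
where each object maps. Each of the 2 objects of C can map
to any of the 8 objects of D independently.
Number of functors = 8^2 = 64

64


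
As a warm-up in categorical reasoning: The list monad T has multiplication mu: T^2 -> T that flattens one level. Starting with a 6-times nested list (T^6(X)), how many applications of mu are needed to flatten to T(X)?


Each application of mu: T^2 -> T removes one layer of nesting.
Starting at depth 6 (i.e., T^6(X)), we need to reach T(X).
Number of mu applications = 6 - 1 = 5

5


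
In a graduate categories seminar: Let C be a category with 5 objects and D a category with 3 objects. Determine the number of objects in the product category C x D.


The product category C x D has objects that are pairs (c, d).
Number of pairs = |Ob(C)| * |Ob(D)| = 5 * 3 = 15

15


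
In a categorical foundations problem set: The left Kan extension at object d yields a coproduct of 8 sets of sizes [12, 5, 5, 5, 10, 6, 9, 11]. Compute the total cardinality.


Pointwise, the left Kan extension (Lan_F H)(d) is the colimit, indexed
by the comma category (F downarrow d), of H composed with the
projection (F downarrow d) -> C. Here that colimit is given
as a coproduct (disjoint union) of sets, so its cardinality is the
sum of the sizes of the summands.
Coproduct of sets with sizes: 12 + 5 + 5 + 5 + 10 + 6 + 9 + 11
= 63

63


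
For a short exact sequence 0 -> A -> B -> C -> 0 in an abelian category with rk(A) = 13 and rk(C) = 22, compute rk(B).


For a short exact sequence 0 -> A -> B -> C -> 0,
rank is additive: rank(B) = rank(A) + rank(C).
rank(B) = 13 + 22 = 35

35


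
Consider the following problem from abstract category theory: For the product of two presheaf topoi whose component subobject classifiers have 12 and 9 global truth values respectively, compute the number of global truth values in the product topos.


In a product of presheaf topoi E_1 x E_2, the subobject classifier
is Omega = Omega_1 x Omega_2 (componentwise), so
|Omega(top)| = |Omega_1(top_1)| * |Omega_2(top_2)|.
= 12 * 9 = 108.

108


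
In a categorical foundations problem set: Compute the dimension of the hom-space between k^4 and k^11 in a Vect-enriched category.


In Vect-enriched categories, Hom(k^n, k^m) is the space of m x n matrices.
dim(Hom(k^4, k^11)) = 11 * 4 = 44

44


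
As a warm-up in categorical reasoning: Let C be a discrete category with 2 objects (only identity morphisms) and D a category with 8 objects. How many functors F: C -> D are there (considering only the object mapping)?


A functor from a discrete category C to D is determined by
where each object maps. Each of the 2 objects of C can map
to any of the 8 objects of D independently.
Number of functors = 8^2 = 64

64


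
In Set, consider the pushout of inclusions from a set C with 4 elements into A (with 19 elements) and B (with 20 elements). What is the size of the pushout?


The pushout A +_C B identifies the images of C in A and B.
|A +_C B| = |A| + |B| - |C| (for injections).
= 19 + 20 - 4 = 35

35


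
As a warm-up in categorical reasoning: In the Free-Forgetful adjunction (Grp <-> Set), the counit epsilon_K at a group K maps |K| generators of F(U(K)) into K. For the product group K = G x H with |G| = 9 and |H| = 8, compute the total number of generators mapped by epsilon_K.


The counit epsilon_K: F(U(K)) -> K of the Free-Forgetful adjunction
maps |K| generators of F(U(K)) into K. For K = G x H (the product group),
|G x H| = |G| * |H|.
Total generators mapped = 9 * 8 = 72.

72


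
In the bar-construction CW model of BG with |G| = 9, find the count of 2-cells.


In the bar-construction CW model of BG, the n-cells are indexed by
n-tuples [g_1|...|g_n] of non-identity elements of G (degenerate
simplices with some g_i = e do not contribute cells), so there are
(|G| - 1)^n n-cells.
For dim = 2 with |G| = 9:
cells = (9 - 1)^2 = 8^2 = 64

64


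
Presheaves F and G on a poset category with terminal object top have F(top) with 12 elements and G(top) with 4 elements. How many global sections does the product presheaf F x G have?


Global sections of a presheaf on a poset with terminal top satisfy
Gamma(H) ~ H(top). Presheaves admit pointwise products, so
(F x G)(top) = F(top) x G(top) (Cartesian product).
|Gamma(F x G)| = |F(top)| * |G(top)| = 12 * 4 = 48.

48


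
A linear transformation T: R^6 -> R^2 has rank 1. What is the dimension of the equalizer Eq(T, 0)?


The equalizer of f and the zero map is ker(f).
By the rank-nullity theorem: dim(ker(f)) = dim(domain) - rank(f).
dim(ker(f)) = 6 - 1 = 5

5


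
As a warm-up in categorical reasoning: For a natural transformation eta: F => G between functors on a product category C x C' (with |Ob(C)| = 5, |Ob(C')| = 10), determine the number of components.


A natural transformation eta: F => G assigns one component morphism per
object of the domain category.
The domain is the product category C x C', so
|Ob(C x C')| = |Ob(C)| * |Ob(C')| = 5 * 10 = 50.
Therefore eta has 50 component morphisms.

50


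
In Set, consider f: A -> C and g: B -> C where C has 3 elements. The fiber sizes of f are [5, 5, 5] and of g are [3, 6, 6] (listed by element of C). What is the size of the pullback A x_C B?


The pullback A x_C B consists of pairs (a, b) with f(a) = g(b).
For each element c in C, the fiber product has |f^-1(c)| * |g^-1(c)| elements.
Summing over C: 5 * 3 + 5 * 6 + 5 * 6
= 15 + 30 + 30 = 75

75


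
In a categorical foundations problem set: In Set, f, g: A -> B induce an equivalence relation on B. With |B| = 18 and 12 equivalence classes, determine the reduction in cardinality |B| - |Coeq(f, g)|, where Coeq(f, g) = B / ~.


The coequalizer Coeq(f, g) = B / ~ has one element per equivalence class.
|B| = 18, |Coeq(f, g)| = 12.
|B| - |Coeq(f, g)| = 18 - 12 = 6.

6


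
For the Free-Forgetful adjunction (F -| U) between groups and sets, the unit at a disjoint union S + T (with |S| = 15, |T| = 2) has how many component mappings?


The unit eta_X: X -> U(F(X)) of the Free-Forgetful adjunction
maps each element of X to a generator of F(X). For X = S + T (disjoint
union in Set), |S + T| = |S| + |T|.
Total mappings = 15 + 2 = 17.

17


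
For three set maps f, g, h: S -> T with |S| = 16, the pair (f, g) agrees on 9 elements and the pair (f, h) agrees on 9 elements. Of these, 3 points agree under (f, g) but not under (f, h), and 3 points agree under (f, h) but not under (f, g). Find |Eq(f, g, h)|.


Eq(f, g, h) is the triple-agreement set: points in S where all three
maps take the same value. Using inclusion-exclusion on the pairwise data:
Pair (f, g) agrees on 9 points; pair (f, h) on 9 points.
Points agreeing under (f, g) but not (f, h) = 3; under (f, h) but not (f, g) = 3.
Triple-agreement = agreement-in-(f, g) minus points that agree under (f, g) but not (f, h):
|Eq(f, g, h)| = 9 - 3 = 6
(cross-check via (f, h): 9 - 3 = 6.)

6


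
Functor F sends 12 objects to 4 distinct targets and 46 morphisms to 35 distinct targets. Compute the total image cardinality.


The image of F consists of distinct objects and distinct morphisms.
|Im(F)| on objects = 4
|Im(F)| on morphisms = 35
Total image cardinality = 4 + 35 = 39

39


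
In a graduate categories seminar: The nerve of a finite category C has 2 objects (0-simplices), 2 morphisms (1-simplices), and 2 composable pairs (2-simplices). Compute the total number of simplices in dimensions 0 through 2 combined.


The 2-skeleton of the nerve N(C) consists of simplices in dimensions 0, 1, 2:
  |N(C)_0| = 2 (objects)
  |N(C)_1| = 2 (morphisms)
  |N(C)_2| = 2 (composable pairs)
Total = 2 + 2 + 2 = 6

6


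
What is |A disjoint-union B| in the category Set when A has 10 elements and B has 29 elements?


In Set, the coproduct A + B is the disjoint union.
|A + B| = |A| + |B| = 10 + 29 = 39

39


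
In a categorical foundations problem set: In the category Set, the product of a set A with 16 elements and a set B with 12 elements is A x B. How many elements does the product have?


In Set, the product A x B is the Cartesian product.
By the universal property, |A x B| = |A| * |B|.
|A x B| = 16 * 12 = 192

192


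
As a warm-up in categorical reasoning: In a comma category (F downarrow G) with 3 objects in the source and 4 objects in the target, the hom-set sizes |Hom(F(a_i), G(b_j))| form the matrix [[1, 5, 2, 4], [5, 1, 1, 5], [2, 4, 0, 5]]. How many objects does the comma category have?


Objects of (F downarrow G) are triples (a, b, h: F(a)->G(b)).
The count equals the sum of all entries in the hom-matrix.
sum(row 0) = 12
sum(row 1) = 12
sum(row 2) = 11
Grand total = 35

35


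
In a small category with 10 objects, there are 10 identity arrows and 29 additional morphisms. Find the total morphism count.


Each object has an identity morphism, giving 10 identities.
Adding the 29 non-identity morphisms:
Total = 10 + 29 = 39

39


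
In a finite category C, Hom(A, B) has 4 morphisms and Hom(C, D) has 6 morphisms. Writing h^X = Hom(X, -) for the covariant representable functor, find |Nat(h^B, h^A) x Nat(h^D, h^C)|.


By the Yoneda lemma, Nat(h^B, h^A) is isomorphic to Hom(A, B),
so |Nat(h^B, h^A)| = |Hom(A, B)| and |Nat(h^D, h^C)| = |Hom(C, D)|.
|Hom(A, B)| = 4, |Hom(C, D)| = 6.
|Nat(h^B, h^A) x Nat(h^D, h^C)| = 4 * 6 = 24

24


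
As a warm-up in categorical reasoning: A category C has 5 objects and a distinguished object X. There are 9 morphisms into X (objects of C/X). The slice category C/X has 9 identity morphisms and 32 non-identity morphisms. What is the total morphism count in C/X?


In the slice category C/X, objects are morphisms to X.
Identity morphisms: 9 (one per object of C/X).
Non-identity morphisms: 32.
Total = 9 + 32 = 41

41


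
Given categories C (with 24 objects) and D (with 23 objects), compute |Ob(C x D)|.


The product category C x D has objects that are pairs (c, d).
Number of pairs = |Ob(C)| * |Ob(D)| = 24 * 23 = 552

552


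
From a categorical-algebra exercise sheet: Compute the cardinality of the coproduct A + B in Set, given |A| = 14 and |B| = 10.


In Set, the coproduct A + B is the disjoint union.
|A + B| = |A| + |B| = 14 + 10 = 24

24


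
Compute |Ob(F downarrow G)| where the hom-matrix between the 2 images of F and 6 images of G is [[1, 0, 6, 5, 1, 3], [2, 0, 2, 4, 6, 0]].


Objects of (F downarrow G) are triples (a, b, h: F(a)->G(b)).
The count equals the sum of all entries in the hom-matrix.
sum(row 0) = 16
sum(row 1) = 14
Grand total = 30

30


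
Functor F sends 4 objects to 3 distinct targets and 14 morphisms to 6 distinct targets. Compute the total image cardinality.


The image of F consists of distinct objects and distinct morphisms.
|Im(F)| on objects = 3
|Im(F)| on morphisms = 6
Total image cardinality = 3 + 6 = 9

9


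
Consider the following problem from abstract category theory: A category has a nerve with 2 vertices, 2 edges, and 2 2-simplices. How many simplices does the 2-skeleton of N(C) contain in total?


The 2-skeleton of the nerve N(C) consists of simplices in dimensions 0, 1, 2:
  |N(C)_0| = 2 (objects)
  |N(C)_1| = 2 (morphisms)
  |N(C)_2| = 2 (composable pairs)
Total = 2 + 2 + 2 = 6

6


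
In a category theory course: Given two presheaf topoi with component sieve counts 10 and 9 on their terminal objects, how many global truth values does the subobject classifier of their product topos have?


In a product of presheaf topoi E_1 x E_2, the subobject classifier
is Omega = Omega_1 x Omega_2 (componentwise), so
|Omega(top)| = |Omega_1(top_1)| * |Omega_2(top_2)|.
= 10 * 9 = 90.

90


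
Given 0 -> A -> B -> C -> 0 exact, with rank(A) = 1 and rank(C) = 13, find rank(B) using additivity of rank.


For a short exact sequence 0 -> A -> B -> C -> 0,
rank is additive: rank(B) = rank(A) + rank(C).
rank(B) = 1 + 13 = 14

14


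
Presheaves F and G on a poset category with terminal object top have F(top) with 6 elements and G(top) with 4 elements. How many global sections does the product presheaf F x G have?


Global sections of a presheaf on a poset with terminal top satisfy
Gamma(H) ~ H(top). Presheaves admit pointwise products, so
(F x G)(top) = F(top) x G(top) (Cartesian product).
|Gamma(F x G)| = |F(top)| * |G(top)| = 6 * 4 = 24.

24


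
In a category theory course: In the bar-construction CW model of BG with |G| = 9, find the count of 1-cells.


In the bar-construction CW model of BG, the n-cells are indexed by
n-tuples [g_1|...|g_n] of non-identity elements of G (degenerate
simplices with some g_i = e do not contribute cells), so there are
(|G| - 1)^n n-cells.
For dim = 1 with |G| = 9:
cells = (9 - 1)^1 = 8^1 = 8

8


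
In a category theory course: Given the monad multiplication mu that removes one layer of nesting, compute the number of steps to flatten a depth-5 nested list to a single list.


Each application of mu: T^2 -> T removes one layer of nesting.
Starting at depth 5 (i.e., T^5(X)), we need to reach T(X).
Number of mu applications = 5 - 1 = 4

4


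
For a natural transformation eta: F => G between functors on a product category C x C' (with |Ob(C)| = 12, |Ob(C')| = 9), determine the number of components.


A natural transformation eta: F => G assigns one component morphism per
object of the domain category.
The domain is the product category C x C', so
|Ob(C x C')| = |Ob(C)| * |Ob(C')| = 12 * 9 = 108.
Therefore eta has 108 component morphisms.

108


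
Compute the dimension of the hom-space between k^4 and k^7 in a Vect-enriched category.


In Vect-enriched categories, Hom(k^n, k^m) is the space of m x n matrices.
dim(Hom(k^4, k^7)) = 7 * 4 = 28

28


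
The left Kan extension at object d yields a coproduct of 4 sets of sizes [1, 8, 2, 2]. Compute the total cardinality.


Pointwise, the left Kan extension (Lan_F H)(d) is the colimit, indexed
by the comma category (F downarrow d), of H composed with the
projection (F downarrow d) -> C. Here that colimit is given
as a coproduct (disjoint union) of sets, so its cardinality is the
sum of the sizes of the summands.
Coproduct of sets with sizes: 1 + 8 + 2 + 2
= 13

13


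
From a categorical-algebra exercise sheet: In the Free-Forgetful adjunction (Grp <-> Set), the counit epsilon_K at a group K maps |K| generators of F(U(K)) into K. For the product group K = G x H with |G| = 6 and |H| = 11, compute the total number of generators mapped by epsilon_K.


The counit epsilon_K: F(U(K)) -> K of the Free-Forgetful adjunction
maps |K| generators of F(U(K)) into K. For K = G x H (the product group),
|G x H| = |G| * |H|.
Total generators mapped = 6 * 11 = 66.

66


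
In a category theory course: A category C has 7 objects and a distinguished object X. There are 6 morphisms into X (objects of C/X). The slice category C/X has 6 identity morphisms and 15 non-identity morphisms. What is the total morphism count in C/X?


In the slice category C/X, objects are morphisms to X.
Identity morphisms: 6 (one per object of C/X).
Non-identity morphisms: 15.
Total = 6 + 15 = 21

21


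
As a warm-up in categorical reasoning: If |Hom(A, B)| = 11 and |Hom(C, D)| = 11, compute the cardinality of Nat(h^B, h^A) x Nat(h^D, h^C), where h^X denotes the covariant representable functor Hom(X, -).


By the Yoneda lemma, Nat(h^B, h^A) is isomorphic to Hom(A, B),
so |Nat(h^B, h^A)| = |Hom(A, B)| and |Nat(h^D, h^C)| = |Hom(C, D)|.
|Hom(A, B)| = 11, |Hom(C, D)| = 11.
|Nat(h^B, h^A) x Nat(h^D, h^C)| = 11 * 11 = 121

121


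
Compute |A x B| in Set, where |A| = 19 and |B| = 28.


In Set, the product A x B is the Cartesian product.
By the universal property, |A x B| = |A| * |B|.
|A x B| = 19 * 28 = 532

532


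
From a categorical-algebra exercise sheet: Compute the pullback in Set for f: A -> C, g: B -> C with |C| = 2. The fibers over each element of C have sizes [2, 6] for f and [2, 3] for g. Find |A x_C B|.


The pullback A x_C B consists of pairs (a, b) with f(a) = g(b).
For each element c in C, the fiber product has |f^-1(c)| * |g^-1(c)| elements.
Summing over C: 2 * 2 + 6 * 3
= 4 + 18 = 22

22


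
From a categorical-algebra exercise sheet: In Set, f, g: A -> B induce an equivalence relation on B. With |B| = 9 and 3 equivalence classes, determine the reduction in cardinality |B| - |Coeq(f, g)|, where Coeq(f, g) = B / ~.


The coequalizer Coeq(f, g) = B / ~ has one element per equivalence class.
|B| = 9, |Coeq(f, g)| = 3.
|B| - |Coeq(f, g)| = 9 - 3 = 6.

6


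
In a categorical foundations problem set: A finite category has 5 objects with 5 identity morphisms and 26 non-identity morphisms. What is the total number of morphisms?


Each object has an identity morphism, giving 5 identities.
Adding the 26 non-identity morphisms:
Total = 5 + 26 = 31

31


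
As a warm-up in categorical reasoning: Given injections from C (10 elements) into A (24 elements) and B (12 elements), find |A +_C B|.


The pushout A +_C B identifies the images of C in A and B.
|A +_C B| = |A| + |B| - |C| (for injections).
= 24 + 12 - 10 = 26

26


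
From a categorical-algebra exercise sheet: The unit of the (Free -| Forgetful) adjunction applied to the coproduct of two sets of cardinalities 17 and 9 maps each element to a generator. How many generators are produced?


The unit eta_X: X -> U(F(X)) of the Free-Forgetful adjunction
maps each element of X to a generator of F(X). For X = S + T (disjoint
union in Set), |S + T| = |S| + |T|.
Total mappings = 17 + 9 = 26.

26


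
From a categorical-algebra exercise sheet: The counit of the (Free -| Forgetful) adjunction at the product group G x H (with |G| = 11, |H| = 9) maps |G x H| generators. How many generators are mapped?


The counit epsilon_K: F(U(K)) -> K of the Free-Forgetful adjunction
maps |K| generators of F(U(K)) into K. For K = G x H (the product group),
|G x H| = |G| * |H|.
Total generators mapped = 11 * 9 = 99.

99


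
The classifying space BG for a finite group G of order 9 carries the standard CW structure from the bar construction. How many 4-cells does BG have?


In the bar-construction CW model of BG, the n-cells are indexed by
n-tuples [g_1|...|g_n] of non-identity elements of G (degenerate
simplices with some g_i = e do not contribute cells), so there are
(|G| - 1)^n n-cells.
For dim = 4 with |G| = 9:
cells = (9 - 1)^4 = 8^4 = 4096

4096


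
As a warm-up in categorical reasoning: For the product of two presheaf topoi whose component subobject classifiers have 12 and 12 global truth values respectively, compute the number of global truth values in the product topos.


In a product of presheaf topoi E_1 x E_2, the subobject classifier
is Omega = Omega_1 x Omega_2 (componentwise), so
|Omega(top)| = |Omega_1(top_1)| * |Omega_2(top_2)|.
= 12 * 12 = 144.

144


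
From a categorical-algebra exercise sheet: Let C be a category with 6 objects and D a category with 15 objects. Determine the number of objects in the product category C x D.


The product category C x D has objects that are pairs (c, d).
Number of pairs = |Ob(C)| * |Ob(D)| = 6 * 15 = 90

90


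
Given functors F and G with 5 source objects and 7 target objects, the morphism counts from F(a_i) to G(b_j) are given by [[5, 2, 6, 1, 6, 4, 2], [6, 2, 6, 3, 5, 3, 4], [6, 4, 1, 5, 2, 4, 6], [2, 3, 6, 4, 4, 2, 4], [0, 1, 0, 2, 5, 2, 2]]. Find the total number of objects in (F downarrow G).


Objects of (F downarrow G) are triples (a, b, h: F(a)->G(b)).
The count equals the sum of all entries in the hom-matrix.
sum(row 0) = 26
sum(row 1) = 29
sum(row 2) = 28
sum(row 3) = 25
sum(row 4) = 12
Grand total = 120

120


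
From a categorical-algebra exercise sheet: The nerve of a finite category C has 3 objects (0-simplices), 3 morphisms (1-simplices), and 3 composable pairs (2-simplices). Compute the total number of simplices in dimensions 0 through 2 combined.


The 2-skeleton of the nerve N(C) consists of simplices in dimensions 0, 1, 2:
  |N(C)_0| = 3 (objects)
  |N(C)_1| = 3 (morphisms)
  |N(C)_2| = 3 (composable pairs)
Total = 3 + 3 + 3 = 9

9


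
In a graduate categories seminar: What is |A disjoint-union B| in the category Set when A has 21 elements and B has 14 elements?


In Set, the coproduct A + B is the disjoint union.
|A + B| = |A| + |B| = 21 + 14 = 35

35


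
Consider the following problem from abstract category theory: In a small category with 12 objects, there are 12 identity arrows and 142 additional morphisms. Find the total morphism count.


Each object has an identity morphism, giving 12 identities.
Adding the 142 non-identity morphisms:
Total = 12 + 142 = 154

154


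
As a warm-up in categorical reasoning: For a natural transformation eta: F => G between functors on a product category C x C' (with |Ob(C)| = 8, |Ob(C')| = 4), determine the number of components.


A natural transformation eta: F => G assigns one component morphism per
object of the domain category.
The domain is the product category C x C', so
|Ob(C x C')| = |Ob(C)| * |Ob(C')| = 8 * 4 = 32.
Therefore eta has 32 component morphisms.

32


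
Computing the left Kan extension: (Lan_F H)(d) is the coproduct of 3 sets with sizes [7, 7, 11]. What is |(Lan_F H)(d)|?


Pointwise, the left Kan extension (Lan_F H)(d) is the colimit, indexed
by the comma category (F downarrow d), of H composed with the
projection (F downarrow d) -> C. Here that colimit is given
as a coproduct (disjoint union) of sets, so its cardinality is the
sum of the sizes of the summands.
Coproduct of sets with sizes: 7 + 7 + 11
= 25

25


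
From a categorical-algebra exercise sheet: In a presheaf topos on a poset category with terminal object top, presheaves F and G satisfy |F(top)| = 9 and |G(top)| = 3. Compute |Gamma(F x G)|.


Global sections of a presheaf on a poset with terminal top satisfy
Gamma(H) ~ H(top). Presheaves admit pointwise products, so
(F x G)(top) = F(top) x G(top) (Cartesian product).
|Gamma(F x G)| = |F(top)| * |G(top)| = 9 * 3 = 27.

27


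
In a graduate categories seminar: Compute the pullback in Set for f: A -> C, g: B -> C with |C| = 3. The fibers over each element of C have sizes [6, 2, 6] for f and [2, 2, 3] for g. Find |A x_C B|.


The pullback A x_C B consists of pairs (a, b) with f(a) = g(b).
For each element c in C, the fiber product has |f^-1(c)| * |g^-1(c)| elements.
Summing over C: 6 * 2 + 2 * 2 + 6 * 3
= 12 + 4 + 18 = 34

34


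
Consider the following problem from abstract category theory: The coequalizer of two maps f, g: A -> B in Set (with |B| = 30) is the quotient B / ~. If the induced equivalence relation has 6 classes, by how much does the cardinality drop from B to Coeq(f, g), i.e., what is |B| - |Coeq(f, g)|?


The coequalizer Coeq(f, g) = B / ~ has one element per equivalence class.
|B| = 30, |Coeq(f, g)| = 6.
|B| - |Coeq(f, g)| = 30 - 6 = 24.

24


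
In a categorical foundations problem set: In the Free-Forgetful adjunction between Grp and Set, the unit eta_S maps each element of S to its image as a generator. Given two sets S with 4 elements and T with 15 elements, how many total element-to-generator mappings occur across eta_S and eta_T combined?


The unit eta_X: X -> U(F(X)) of the Free-Forgetful adjunction
maps each element of X to a generator of F(X). For X = S + T (disjoint
union in Set), |S + T| = |S| + |T|.
Total mappings = 4 + 15 = 19.

19


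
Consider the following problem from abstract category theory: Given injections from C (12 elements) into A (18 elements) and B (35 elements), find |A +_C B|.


The pushout A +_C B identifies the images of C in A and B.
|A +_C B| = |A| + |B| - |C| (for injections).
= 18 + 35 - 12 = 41

41


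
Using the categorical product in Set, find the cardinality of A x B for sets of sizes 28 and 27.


In Set, the product A x B is the Cartesian product.
By the universal property, |A x B| = |A| * |B|.
|A x B| = 28 * 27 = 756

756


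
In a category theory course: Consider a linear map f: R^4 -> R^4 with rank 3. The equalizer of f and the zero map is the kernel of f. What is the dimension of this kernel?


The equalizer of f and the zero map is ker(f).
By the rank-nullity theorem: dim(ker(f)) = dim(domain) - rank(f).
dim(ker(f)) = 4 - 3 = 1

1


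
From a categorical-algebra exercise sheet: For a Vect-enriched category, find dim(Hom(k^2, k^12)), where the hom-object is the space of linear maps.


In Vect-enriched categories, Hom(k^n, k^m) is the space of m x n matrices.
dim(Hom(k^2, k^12)) = 12 * 2 = 24

24


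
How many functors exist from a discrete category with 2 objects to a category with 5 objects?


A functor from a discrete category C to D is determined by
where each object maps. Each of the 2 objects of C can map
to any of the 5 objects of D independently.
Number of functors = 5^2 = 25

25


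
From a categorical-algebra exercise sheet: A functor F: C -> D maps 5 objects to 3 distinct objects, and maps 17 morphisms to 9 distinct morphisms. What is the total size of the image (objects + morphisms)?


The image of F consists of distinct objects and distinct morphisms.
|Im(F)| on objects = 3
|Im(F)| on morphisms = 9
Total image cardinality = 3 + 9 = 12

12


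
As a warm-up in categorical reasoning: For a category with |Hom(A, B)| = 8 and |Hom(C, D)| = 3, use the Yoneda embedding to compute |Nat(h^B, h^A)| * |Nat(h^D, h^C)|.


By the Yoneda lemma, Nat(h^B, h^A) is isomorphic to Hom(A, B),
so |Nat(h^B, h^A)| = |Hom(A, B)| and |Nat(h^D, h^C)| = |Hom(C, D)|.
|Hom(A, B)| = 8, |Hom(C, D)| = 3.
|Nat(h^B, h^A) x Nat(h^D, h^C)| = 8 * 3 = 24

24


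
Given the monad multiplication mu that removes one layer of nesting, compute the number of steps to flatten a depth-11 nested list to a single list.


Each application of mu: T^2 -> T removes one layer of nesting.
Starting at depth 11 (i.e., T^11(X)), we need to reach T(X).
Number of mu applications = 11 - 1 = 10

10


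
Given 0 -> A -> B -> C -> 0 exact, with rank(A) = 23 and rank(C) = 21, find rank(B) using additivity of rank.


For a short exact sequence 0 -> A -> B -> C -> 0,
rank is additive: rank(B) = rank(A) + rank(C).
rank(B) = 23 + 21 = 44

44


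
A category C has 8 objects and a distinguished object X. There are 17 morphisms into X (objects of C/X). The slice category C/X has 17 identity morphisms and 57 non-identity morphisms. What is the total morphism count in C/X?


In the slice category C/X, objects are morphisms to X.
Identity morphisms: 17 (one per object of C/X).
Non-identity morphisms: 57.
Total = 17 + 57 = 74

74


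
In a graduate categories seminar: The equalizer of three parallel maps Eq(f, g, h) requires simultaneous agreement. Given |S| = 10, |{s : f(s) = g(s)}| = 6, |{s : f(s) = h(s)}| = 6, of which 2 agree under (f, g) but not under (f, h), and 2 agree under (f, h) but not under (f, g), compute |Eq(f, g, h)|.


Eq(f, g, h) is the triple-agreement set: points in S where all three
maps take the same value. Using inclusion-exclusion on the pairwise data:
Pair (f, g) agrees on 6 points; pair (f, h) on 6 points.
Points agreeing under (f, g) but not (f, h) = 2; under (f, h) but not (f, g) = 2.
Triple-agreement = agreement-in-(f, g) minus points that agree under (f, g) but not (f, h):
|Eq(f, g, h)| = 6 - 2 = 4
(cross-check via (f, h): 6 - 2 = 4.)

4


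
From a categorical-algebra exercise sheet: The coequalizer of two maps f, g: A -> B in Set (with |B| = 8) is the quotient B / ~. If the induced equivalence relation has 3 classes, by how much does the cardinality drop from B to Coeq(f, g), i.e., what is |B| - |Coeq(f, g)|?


The coequalizer Coeq(f, g) = B / ~ has one element per equivalence class.
|B| = 8, |Coeq(f, g)| = 3.
|B| - |Coeq(f, g)| = 8 - 3 = 5.

5


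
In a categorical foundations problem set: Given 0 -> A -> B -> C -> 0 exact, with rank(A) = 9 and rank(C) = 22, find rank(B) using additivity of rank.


For a short exact sequence 0 -> A -> B -> C -> 0,
rank is additive: rank(B) = rank(A) + rank(C).
rank(B) = 9 + 22 = 31

31


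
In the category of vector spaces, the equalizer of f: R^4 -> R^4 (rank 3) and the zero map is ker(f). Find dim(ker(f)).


The equalizer of f and the zero map is ker(f).
By the rank-nullity theorem: dim(ker(f)) = dim(domain) - rank(f).
dim(ker(f)) = 4 - 3 = 1

1


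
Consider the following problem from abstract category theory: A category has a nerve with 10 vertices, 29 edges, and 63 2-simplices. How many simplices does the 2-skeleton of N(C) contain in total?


The 2-skeleton of the nerve N(C) consists of simplices in dimensions 0, 1, 2:
  |N(C)_0| = 10 (objects)
  |N(C)_1| = 29 (morphisms)
  |N(C)_2| = 63 (composable pairs)
Total = 10 + 29 + 63 = 102

102


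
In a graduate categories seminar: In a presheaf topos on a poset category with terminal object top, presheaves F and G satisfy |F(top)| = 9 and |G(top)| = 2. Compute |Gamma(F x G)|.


Global sections of a presheaf on a poset with terminal top satisfy
Gamma(H) ~ H(top). Presheaves admit pointwise products, so
(F x G)(top) = F(top) x G(top) (Cartesian product).
|Gamma(F x G)| = |F(top)| * |G(top)| = 9 * 2 = 18.

18


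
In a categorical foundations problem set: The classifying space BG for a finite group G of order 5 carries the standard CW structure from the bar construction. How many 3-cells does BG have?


In the bar-construction CW model of BG, the n-cells are indexed by
n-tuples [g_1|...|g_n] of non-identity elements of G (degenerate
simplices with some g_i = e do not contribute cells), so there are
(|G| - 1)^n n-cells.
For dim = 3 with |G| = 5:
cells = (5 - 1)^3 = 4^3 = 64

64


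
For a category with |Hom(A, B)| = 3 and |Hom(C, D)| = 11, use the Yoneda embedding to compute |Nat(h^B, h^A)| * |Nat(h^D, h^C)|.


By the Yoneda lemma, Nat(h^B, h^A) is isomorphic to Hom(A, B),
so |Nat(h^B, h^A)| = |Hom(A, B)| and |Nat(h^D, h^C)| = |Hom(C, D)|.
|Hom(A, B)| = 3, |Hom(C, D)| = 11.
|Nat(h^B, h^A) x Nat(h^D, h^C)| = 3 * 11 = 33

33


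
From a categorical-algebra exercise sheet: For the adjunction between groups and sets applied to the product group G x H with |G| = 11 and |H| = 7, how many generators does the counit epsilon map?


The counit epsilon_K: F(U(K)) -> K of the Free-Forgetful adjunction
maps |K| generators of F(U(K)) into K. For K = G x H (the product group),
|G x H| = |G| * |H|.
Total generators mapped = 11 * 7 = 77.

77


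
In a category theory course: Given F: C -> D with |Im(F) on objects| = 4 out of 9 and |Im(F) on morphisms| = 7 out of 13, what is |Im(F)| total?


The image of F consists of distinct objects and distinct morphisms.
|Im(F)| on objects = 4
|Im(F)| on morphisms = 7
Total image cardinality = 4 + 7 = 11

11


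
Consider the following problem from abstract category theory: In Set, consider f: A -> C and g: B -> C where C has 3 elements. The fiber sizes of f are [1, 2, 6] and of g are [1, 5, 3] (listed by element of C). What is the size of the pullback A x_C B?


The pullback A x_C B consists of pairs (a, b) with f(a) = g(b).
For each element c in C, the fiber product has |f^-1(c)| * |g^-1(c)| elements.
Summing over C: 1 * 1 + 2 * 5 + 6 * 3
= 1 + 10 + 18 = 29

29


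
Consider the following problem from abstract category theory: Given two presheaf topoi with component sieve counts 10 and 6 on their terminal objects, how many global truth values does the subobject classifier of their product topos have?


In a product of presheaf topoi E_1 x E_2, the subobject classifier
is Omega = Omega_1 x Omega_2 (componentwise), so
|Omega(top)| = |Omega_1(top_1)| * |Omega_2(top_2)|.
= 10 * 6 = 60.

60


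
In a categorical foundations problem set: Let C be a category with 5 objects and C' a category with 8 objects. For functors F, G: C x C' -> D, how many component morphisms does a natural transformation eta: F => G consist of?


A natural transformation eta: F => G assigns one component morphism per
object of the domain category.
The domain is the product category C x C', so
|Ob(C x C')| = |Ob(C)| * |Ob(C')| = 5 * 8 = 40.
Therefore eta has 40 component morphisms.

40


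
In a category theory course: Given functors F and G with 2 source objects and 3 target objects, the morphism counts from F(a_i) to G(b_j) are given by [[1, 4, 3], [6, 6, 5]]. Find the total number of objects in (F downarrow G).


Objects of (F downarrow G) are triples (a, b, h: F(a)->G(b)).
The count equals the sum of all entries in the hom-matrix.
sum(row 0) = 8
sum(row 1) = 17
Grand total = 25

25


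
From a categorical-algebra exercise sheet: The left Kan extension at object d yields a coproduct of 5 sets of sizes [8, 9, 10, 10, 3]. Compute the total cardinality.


Pointwise, the left Kan extension (Lan_F H)(d) is the colimit, indexed
by the comma category (F downarrow d), of H composed with the
projection (F downarrow d) -> C. Here that colimit is given
as a coproduct (disjoint union) of sets, so its cardinality is the
sum of the sizes of the summands.
Coproduct of sets with sizes: 8 + 9 + 10 + 10 + 3
= 40

40


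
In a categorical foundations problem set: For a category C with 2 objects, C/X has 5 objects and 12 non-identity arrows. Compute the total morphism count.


In the slice category C/X, objects are morphisms to X.
Identity morphisms: 5 (one per object of C/X).
Non-identity morphisms: 12.
Total = 5 + 12 = 17

17


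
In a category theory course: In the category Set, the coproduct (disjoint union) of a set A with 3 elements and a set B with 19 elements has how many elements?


In Set, the coproduct A + B is the disjoint union.
|A + B| = |A| + |B| = 3 + 19 = 22

22


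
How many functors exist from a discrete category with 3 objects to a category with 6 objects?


A functor from a discrete category C to D is determined by
where each object maps. Each of the 3 objects of C can map
to any of the 6 objects of D independently.
Number of functors = 6^3 = 216

216


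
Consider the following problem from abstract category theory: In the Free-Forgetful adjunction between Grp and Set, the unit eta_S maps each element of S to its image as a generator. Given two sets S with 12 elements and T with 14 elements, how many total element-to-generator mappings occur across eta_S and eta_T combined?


The unit eta_X: X -> U(F(X)) of the Free-Forgetful adjunction
maps each element of X to a generator of F(X). For X = S + T (disjoint
union in Set), |S + T| = |S| + |T|.
Total mappings = 12 + 14 = 26.

26


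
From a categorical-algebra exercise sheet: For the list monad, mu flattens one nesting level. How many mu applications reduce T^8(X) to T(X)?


Each application of mu: T^2 -> T removes one layer of nesting.
Starting at depth 8 (i.e., T^8(X)), we need to reach T(X).
Number of mu applications = 8 - 1 = 7

7


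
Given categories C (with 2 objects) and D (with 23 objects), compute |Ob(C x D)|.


The product category C x D has objects that are pairs (c, d).
Number of pairs = |Ob(C)| * |Ob(D)| = 2 * 23 = 46

46
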